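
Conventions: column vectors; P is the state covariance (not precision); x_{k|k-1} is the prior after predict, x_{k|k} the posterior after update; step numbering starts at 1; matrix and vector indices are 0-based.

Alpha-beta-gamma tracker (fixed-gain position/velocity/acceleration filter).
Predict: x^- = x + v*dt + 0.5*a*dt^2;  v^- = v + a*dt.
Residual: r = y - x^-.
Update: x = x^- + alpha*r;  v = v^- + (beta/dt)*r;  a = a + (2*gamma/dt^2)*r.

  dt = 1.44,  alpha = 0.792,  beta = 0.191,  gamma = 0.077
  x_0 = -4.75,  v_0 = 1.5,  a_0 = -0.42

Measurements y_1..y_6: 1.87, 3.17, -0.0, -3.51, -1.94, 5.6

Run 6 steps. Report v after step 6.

v_post = -0.9898

step 1: x_pred=-3.0255  r=4.8955  x^+=0.8517  v^+=1.5445  a^+=-0.0564
step 2: x_pred=3.0174  r=0.1526  x^+=3.1383  v^+=1.4835  a^+=-0.0451
step 3: x_pred=5.2278  r=-5.2278  x^+=1.0874  v^+=0.7252  a^+=-0.4333
step 4: x_pred=1.6823  r=-5.1923  x^+=-2.4300  v^+=-0.5875  a^+=-0.8190
step 5: x_pred=-4.1252  r=2.1852  x^+=-2.3945  v^+=-1.4770  a^+=-0.6567
step 6: x_pred=-5.2023  r=10.8023  x^+=3.3531  v^+=-0.9898  a^+=0.1456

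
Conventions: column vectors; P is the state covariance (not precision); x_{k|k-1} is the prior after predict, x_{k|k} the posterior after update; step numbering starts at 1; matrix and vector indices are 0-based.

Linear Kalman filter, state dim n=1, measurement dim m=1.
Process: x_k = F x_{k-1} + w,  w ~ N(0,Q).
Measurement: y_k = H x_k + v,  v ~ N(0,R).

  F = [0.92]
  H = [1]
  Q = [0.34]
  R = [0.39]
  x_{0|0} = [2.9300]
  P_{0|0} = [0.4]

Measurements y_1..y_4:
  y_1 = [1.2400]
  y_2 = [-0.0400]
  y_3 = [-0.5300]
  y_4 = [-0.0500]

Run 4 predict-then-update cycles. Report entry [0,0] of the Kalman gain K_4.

step 1: x^-=[2.6956]  P^-=[0.6786]  S=[1.0686]  K=[0.6350]  nu=[-1.4556]  x^+=[1.7713]  P^+=[0.2477]
step 2: x^-=[1.6296]  P^-=[0.5496]  S=[0.9396]  K=[0.5849]  nu=[-1.6696]  x^+=[0.6530]  P^+=[0.2281]
step 3: x^-=[0.6007]  P^-=[0.5331]  S=[0.9231]  K=[0.5775]  nu=[-1.1307]  x^+=[-0.0523]  P^+=[0.2252]
step 4: x^-=[-0.0481]  P^-=[0.5306]  S=[0.9206]  K=[0.5764]  nu=[-0.0019]  x^+=[-0.0492]  P^+=[0.2248]

K[0,0] = 0.5764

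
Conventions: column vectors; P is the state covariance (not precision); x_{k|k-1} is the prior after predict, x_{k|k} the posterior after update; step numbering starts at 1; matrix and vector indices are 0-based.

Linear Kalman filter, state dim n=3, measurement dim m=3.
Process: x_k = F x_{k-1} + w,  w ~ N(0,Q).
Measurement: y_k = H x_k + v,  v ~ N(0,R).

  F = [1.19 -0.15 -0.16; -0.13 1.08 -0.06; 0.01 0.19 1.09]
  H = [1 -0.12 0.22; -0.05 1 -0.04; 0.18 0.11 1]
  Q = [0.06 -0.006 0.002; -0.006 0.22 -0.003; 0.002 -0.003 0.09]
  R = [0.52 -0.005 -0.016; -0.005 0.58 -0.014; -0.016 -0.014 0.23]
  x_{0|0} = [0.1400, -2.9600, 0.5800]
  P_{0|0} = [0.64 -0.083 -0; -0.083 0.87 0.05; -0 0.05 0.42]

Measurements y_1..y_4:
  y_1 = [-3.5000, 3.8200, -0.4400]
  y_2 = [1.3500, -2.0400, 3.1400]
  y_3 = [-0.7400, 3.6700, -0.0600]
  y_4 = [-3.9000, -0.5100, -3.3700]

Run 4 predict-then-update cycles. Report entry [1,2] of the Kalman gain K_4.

step 1: x^-=[0.5178, -3.2498, 0.0712]  P^-=[1.0287 -0.3584 -0.1168; -0.3584 1.2639 0.2067; -0.1168 0.2067 0.6409]  S=[1.6216 -0.5219 0.1206; -0.5219 1.8664 0.2400; 0.1206 0.2400 0.9087]  K=[0.6376 -0.0331 -0.0440; -0.0931 0.6366 0.1536; -0.0561 -0.0077 0.7166]  nu=[-4.4234, 7.0985, -0.2469]  x^+=[-2.5271, 1.6429, 0.0877]  P^+=[0.3496 -0.0076 -0.0819; -0.0076 0.3667 -0.0111; -0.0819 -0.0111 0.1818]
step 2: x^-=[-3.2677, 2.0976, 0.3824]  P^-=[0.6013 -0.1217 -0.1417; -0.1217 0.6566 0.0588; -0.1417 0.0588 0.3129]  S=[1.1096 -0.2186 -0.0113; -0.2186 1.2455 0.0857; -0.0113 0.0857 0.5274]  K=[0.5221 -0.0205 -0.0743; -0.0673 0.5099 0.1226; -0.0678 -0.0074 0.5569]  nu=[4.7852, -4.2856, 3.1150]  x^+=[-0.9126, -0.0281, 1.8242]  P^+=[0.2895 -0.0021 -0.0770; -0.0021 0.2939 -0.0098; -0.0770 -0.0098 0.1442]
step 3: x^-=[-1.3736, -0.0212, 1.9739]  P^-=[0.5099 -0.0942 -0.1265; -0.0942 0.5689 0.0470; -0.1265 0.0470 0.2662]  S=[1.0155 -0.1789 -0.0175; -0.1789 1.1557 0.0710; -0.0175 0.0710 0.4807]  K=[0.4810 -0.0203 -0.0732; -0.0637 0.4774 0.1199; -0.0644 -0.0047 0.5156]  nu=[0.1968, 3.7015, -1.7844]  x^+=[-1.2233, 1.5195, 1.0241]  P^+=[0.2669 -0.0027 -0.0720; -0.0027 0.2751 -0.0079; -0.0720 -0.0079 0.1335]
step 4: x^-=[-1.8475, 1.7386, 1.3927]  P^-=[0.4756 -0.0891 -0.1183; -0.0891 0.5465 0.0455; -0.1183 0.0455 0.2537]  S=[0.9827 -0.1700 -0.0170; -0.1700 1.1329 0.0682; -0.0170 0.0682 0.4696]  K=[0.4634 -0.0217 -0.0706; -0.0642 0.4678 0.1205; -0.0609 -0.0031 0.5038]  nu=[-2.1502, -2.2853, -4.6214]  x^+=[-2.4682, 0.2509, -0.7976]  P^+=[0.2570 -0.0038 -0.0692; -0.0038 0.2695 -0.0068; -0.0692 -0.0068 0.1301]

K[1,2] = 0.1205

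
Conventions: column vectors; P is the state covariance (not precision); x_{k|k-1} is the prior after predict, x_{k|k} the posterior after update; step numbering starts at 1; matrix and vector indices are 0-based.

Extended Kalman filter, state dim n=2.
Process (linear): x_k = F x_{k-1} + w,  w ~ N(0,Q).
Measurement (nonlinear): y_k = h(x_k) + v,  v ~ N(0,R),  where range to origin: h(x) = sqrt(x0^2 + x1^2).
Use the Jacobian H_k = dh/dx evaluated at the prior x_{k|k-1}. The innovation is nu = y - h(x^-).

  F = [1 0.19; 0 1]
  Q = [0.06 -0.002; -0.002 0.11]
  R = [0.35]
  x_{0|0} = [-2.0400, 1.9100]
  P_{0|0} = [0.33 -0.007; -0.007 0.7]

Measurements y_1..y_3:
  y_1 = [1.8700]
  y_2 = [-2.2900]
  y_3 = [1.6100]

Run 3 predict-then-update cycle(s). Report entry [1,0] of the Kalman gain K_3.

step 1: x^-=[-1.6771, 1.9100]  P^-=[0.4126 0.1240; 0.1240 0.8100]  H_jac=[-0.6598 0.7514]  S=[0.8640]  K=[-0.2072; 0.6097]  nu=[-0.6718]  x^+=[-1.5379, 1.5004]  P^+=[0.3755 0.2332; 0.2332 0.4888]
step 2: x^-=[-1.2528, 1.5004]  P^-=[0.5418 0.3240; 0.3240 0.5988]  H_jac=[-0.6409 0.7676]  S=[0.6065]  K=[-0.1624; 0.4154]  nu=[-4.2446]  x^+=[-0.5635, -0.2626]  P^+=[0.5258 0.3650; 0.3650 0.4941]
step 3: x^-=[-0.6134, -0.2626]  P^-=[0.7423 0.4568; 0.4568 0.6041]  H_jac=[-0.9193 -0.3936]  S=[1.4015]  K=[-0.6152; -0.4693]  nu=[0.9428]  x^+=[-1.1934, -0.7051]  P^+=[0.2119 0.0522; 0.0522 0.2954]

K[1,0] = -0.4693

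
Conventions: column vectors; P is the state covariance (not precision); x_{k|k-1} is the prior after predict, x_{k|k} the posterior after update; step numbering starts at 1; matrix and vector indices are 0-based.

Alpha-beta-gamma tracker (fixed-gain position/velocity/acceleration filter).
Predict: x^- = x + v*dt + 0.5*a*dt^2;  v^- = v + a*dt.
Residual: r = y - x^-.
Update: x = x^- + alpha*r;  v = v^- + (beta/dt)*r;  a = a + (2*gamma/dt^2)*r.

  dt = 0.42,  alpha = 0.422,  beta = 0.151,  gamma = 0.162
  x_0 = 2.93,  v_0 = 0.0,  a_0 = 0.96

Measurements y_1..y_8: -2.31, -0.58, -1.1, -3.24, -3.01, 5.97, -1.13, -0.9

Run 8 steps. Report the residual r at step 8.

step 1: x_pred=3.0147  r=-5.3247  x^+=0.7677  v^+=-1.5111  a^+=-8.8200
step 2: x_pred=-0.6449  r=0.0649  x^+=-0.6175  v^+=-5.1922  a^+=-8.7007
step 3: x_pred=-3.5657  r=2.4657  x^+=-2.5252  v^+=-7.9600  a^+=-4.1719
step 4: x_pred=-6.2363  r=2.9963  x^+=-4.9719  v^+=-8.6350  a^+=1.3315
step 5: x_pred=-8.4811  r=5.4711  x^+=-6.1723  v^+=-6.1088  a^+=11.3806
step 6: x_pred=-7.7342  r=13.7042  x^+=-1.9510  v^+=3.5981  a^+=36.5516
step 7: x_pred=2.7840  r=-3.9140  x^+=1.1323  v^+=17.5426  a^+=29.3626
step 8: x_pred=11.0900  r=-11.9900  x^+=6.0302  v^+=25.5642  a^+=7.3402

resid = -11.9900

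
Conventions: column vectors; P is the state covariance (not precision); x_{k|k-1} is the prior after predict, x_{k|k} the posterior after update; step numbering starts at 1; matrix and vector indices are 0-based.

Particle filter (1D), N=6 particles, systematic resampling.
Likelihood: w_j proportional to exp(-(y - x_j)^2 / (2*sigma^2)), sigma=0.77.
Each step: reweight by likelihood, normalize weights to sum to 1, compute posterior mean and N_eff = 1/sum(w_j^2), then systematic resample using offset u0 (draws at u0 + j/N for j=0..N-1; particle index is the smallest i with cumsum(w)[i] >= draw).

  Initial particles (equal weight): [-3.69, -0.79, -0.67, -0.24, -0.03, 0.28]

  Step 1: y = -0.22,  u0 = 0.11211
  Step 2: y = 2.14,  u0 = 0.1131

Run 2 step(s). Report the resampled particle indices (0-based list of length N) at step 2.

resampled_idx = [3, 3, 4, 5, 5, 5]

step 1: w=[0.0000, 0.1735, 0.1923, 0.2281, 0.2213, 0.1848]  mean=-0.2756  Neff=4.9448  idx=[1, 2, 3, 4, 4, 5]
step 2: w=[0.0070, 0.0126, 0.0824, 0.1845, 0.1845, 0.5291]  mean=0.1033  Neff=2.8172  idx=[3, 3, 4, 5, 5, 5]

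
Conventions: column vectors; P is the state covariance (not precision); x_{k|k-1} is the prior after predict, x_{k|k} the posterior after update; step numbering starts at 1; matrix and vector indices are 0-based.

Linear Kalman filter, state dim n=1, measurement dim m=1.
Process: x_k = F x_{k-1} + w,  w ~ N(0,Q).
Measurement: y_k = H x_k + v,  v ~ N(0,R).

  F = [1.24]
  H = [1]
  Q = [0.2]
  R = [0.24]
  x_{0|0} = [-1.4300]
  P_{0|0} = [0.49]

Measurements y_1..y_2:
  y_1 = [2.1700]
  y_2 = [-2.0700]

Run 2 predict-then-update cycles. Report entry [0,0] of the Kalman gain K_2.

K[0,0] = 0.6734

step 1: x^-=[-1.7732]  P^-=[0.9534]  S=[1.1934]  K=[0.7989]  nu=[3.9432]  x^+=[1.3770]  P^+=[0.1917]
step 2: x^-=[1.7075]  P^-=[0.4948]  S=[0.7348]  K=[0.6734]  nu=[-3.7775]  x^+=[-0.8362]  P^+=[0.1616]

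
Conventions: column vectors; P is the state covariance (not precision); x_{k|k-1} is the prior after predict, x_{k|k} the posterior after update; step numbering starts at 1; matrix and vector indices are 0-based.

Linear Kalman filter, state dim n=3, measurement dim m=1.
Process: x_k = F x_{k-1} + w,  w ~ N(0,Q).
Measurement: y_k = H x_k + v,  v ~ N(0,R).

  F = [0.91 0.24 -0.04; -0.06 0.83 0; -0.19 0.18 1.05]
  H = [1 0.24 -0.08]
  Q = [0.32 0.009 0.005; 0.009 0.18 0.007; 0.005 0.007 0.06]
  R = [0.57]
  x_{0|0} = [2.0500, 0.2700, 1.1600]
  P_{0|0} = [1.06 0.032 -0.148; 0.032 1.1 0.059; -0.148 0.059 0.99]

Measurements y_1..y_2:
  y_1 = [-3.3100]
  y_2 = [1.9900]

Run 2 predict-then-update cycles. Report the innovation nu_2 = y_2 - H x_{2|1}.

innov = [3.9746]

step 1: x^-=[1.8839, 0.1011, 0.8771]  P^-=[1.2863 0.1916 -0.2966; 0.1916 0.9384 0.2388; -0.2966 0.2388 1.3045]  S=[2.0490]  K=[0.6618; 0.1941; -0.1677]  nu=[-5.1480]  x^+=[-1.5231, -0.8982, 1.7406]  P^+=[0.3889 -0.0716 -0.0692; -0.0716 0.8612 0.3055; -0.0692 0.3055 1.2469]
step 2: x^-=[-1.6712, -0.6541, 1.9554]  P^-=[0.6615 0.0960 -0.0777; 0.0960 0.7818 0.4228; -0.0777 0.4228 1.6246]  S=[1.3292]  K=[0.5197; 0.1879; -0.0799]  nu=[3.9746]  x^+=[0.3943, 0.0927, 1.6378]  P^+=[0.3025 -0.0338 -0.0225; -0.0338 0.7349 0.4427; -0.0225 0.4427 1.6161]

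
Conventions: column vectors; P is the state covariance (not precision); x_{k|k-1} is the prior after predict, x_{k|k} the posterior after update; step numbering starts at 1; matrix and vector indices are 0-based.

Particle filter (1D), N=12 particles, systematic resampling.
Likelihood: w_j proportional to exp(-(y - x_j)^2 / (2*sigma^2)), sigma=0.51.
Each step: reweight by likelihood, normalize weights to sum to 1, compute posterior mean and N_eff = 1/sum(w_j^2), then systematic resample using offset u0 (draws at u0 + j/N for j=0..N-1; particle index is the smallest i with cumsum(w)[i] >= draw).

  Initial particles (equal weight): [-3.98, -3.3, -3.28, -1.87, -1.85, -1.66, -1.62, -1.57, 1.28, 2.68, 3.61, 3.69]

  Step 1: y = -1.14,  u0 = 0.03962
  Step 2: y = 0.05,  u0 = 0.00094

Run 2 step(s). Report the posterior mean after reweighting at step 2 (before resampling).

post_mean = -1.6223

step 1: w=[0.0000, 0.0000, 0.0001, 0.1341, 0.1418, 0.2222, 0.2399, 0.2619, 0.0000, 0.0000, 0.0000, 0.0000]  mean=-1.6821  Neff=4.6817  idx=[3, 3, 4, 5, 5, 5, 6, 6, 6, 7, 7, 7]
step 2: w=[0.0178, 0.0178, 0.0206, 0.0772, 0.0772, 0.0772, 0.1001, 0.1001, 0.1001, 0.1373, 0.1373, 0.1373]  mean=-1.6223  Neff=9.4751  idx=[0, 3, 4, 5, 6, 7, 8, 8, 9, 10, 10, 11]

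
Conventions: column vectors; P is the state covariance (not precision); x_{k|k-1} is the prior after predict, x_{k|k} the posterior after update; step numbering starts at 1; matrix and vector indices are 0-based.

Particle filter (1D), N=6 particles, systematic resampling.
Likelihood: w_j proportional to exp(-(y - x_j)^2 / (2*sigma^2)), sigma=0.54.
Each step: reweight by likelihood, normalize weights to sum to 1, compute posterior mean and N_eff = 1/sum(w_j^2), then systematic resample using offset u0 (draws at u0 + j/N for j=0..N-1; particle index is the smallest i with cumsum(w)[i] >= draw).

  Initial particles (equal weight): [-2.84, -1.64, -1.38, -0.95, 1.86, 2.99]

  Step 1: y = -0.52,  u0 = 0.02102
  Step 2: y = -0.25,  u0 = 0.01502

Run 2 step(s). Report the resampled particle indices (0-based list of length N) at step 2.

step 1: w=[0.0001, 0.1033, 0.2498, 0.6467, 0.0001, 0.0000]  mean=-1.1287  Neff=2.0354  idx=[1, 2, 3, 3, 3, 3]
step 2: w=[0.0194, 0.0597, 0.2302, 0.2302, 0.2302, 0.2302]  mean=-0.9891  Neff=4.6310  idx=[0, 2, 3, 3, 4, 5]

resampled_idx = [0, 2, 3, 3, 4, 5]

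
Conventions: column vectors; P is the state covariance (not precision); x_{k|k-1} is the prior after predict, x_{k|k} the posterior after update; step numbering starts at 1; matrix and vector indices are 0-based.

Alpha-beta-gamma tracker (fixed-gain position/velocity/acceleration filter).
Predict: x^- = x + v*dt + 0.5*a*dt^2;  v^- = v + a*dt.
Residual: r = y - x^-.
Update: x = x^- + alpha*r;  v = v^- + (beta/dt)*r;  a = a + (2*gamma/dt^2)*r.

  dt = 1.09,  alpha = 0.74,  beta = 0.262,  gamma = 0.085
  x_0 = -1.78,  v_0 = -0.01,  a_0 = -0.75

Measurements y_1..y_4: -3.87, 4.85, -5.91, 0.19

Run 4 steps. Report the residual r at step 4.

step 1: x_pred=-2.2364  r=-1.6336  x^+=-3.4453  v^+=-1.2202  a^+=-0.9837
step 2: x_pred=-5.3596  r=10.2096  x^+=2.1955  v^+=0.1616  a^+=0.4771
step 3: x_pred=2.6551  r=-8.5651  x^+=-3.6831  v^+=-1.3771  a^+=-0.7484
step 4: x_pred=-5.6287  r=5.8187  x^+=-1.3229  v^+=-0.7943  a^+=0.0841

resid = 5.8187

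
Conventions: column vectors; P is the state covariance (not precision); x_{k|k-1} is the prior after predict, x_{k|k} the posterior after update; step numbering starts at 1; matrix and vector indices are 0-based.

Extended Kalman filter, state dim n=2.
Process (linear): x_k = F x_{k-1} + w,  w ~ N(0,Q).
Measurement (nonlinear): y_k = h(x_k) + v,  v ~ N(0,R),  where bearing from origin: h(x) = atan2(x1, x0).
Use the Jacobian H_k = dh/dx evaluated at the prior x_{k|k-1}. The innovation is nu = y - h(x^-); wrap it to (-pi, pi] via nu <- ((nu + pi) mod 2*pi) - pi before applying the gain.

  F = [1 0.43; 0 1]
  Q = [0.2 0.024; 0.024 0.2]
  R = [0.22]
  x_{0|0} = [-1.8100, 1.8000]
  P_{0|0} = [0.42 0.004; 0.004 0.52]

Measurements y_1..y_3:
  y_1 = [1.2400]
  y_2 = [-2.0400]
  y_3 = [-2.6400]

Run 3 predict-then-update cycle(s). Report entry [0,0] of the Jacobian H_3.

H_jac[0,0] = -0.4118

step 1: x^-=[-1.0360, 1.8000]  P^-=[0.7196 0.2516; 0.2516 0.7200]  H_jac=[-0.4173 -0.2402]  S=[0.4373]  K=[-0.8249; -0.6356]  nu=[-0.8530]  x^+=[-0.3323, 2.3422]  P^+=[0.4220 0.0223; 0.0223 0.5434]
step 2: x^-=[0.6748, 2.3422]  P^-=[0.7417 0.2800; 0.2800 0.7434]  H_jac=[-0.3942 0.1136]  S=[0.3198]  K=[-0.8149; -0.0811]  nu=[2.9529]  x^+=[-1.7315, 2.1026]  P^+=[0.5293 0.2588; 0.2588 0.7412]
step 3: x^-=[-0.8274, 2.1026]  P^-=[1.0890 0.6016; 0.6016 0.9412]  H_jac=[-0.4118 -0.1621]  S=[0.5097]  K=[-1.0711; -0.7853]  nu=[1.6975]  x^+=[-2.6456, 0.7696]  P^+=[0.5042 0.1728; 0.1728 0.6269]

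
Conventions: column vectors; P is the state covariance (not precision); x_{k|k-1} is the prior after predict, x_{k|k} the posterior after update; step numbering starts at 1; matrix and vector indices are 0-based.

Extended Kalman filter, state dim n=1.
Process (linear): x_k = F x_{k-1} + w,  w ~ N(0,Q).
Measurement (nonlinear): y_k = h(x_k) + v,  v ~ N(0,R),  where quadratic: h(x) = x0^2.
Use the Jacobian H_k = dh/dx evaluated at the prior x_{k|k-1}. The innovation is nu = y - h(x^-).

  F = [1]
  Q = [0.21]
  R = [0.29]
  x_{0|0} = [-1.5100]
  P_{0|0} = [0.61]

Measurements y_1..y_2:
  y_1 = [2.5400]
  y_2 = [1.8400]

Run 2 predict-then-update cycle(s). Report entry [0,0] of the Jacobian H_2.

step 1: x^-=[-1.5100]  P^-=[0.8200]  H_jac=[-3.0200]  S=[7.7687]  K=[-0.3188]  nu=[0.2599]  x^+=[-1.5928]  P^+=[0.0306]
step 2: x^-=[-1.5928]  P^-=[0.2406]  H_jac=[-3.1857]  S=[2.7319]  K=[-0.2806]  nu=[-0.6972]  x^+=[-1.3972]  P^+=[0.0255]

H_jac[0,0] = -3.1857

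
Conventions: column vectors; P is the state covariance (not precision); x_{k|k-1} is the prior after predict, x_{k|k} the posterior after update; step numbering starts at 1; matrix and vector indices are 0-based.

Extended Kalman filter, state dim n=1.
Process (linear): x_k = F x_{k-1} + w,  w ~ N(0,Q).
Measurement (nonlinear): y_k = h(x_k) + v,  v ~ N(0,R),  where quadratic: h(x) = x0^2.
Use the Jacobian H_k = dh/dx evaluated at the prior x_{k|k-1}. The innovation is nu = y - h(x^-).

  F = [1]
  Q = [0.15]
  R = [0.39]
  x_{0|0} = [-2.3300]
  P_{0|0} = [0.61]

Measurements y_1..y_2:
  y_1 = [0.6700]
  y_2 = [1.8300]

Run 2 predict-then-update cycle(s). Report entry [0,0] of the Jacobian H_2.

H_jac[0,0] = -2.6647

step 1: x^-=[-2.3300]  P^-=[0.7600]  H_jac=[-4.6600]  S=[16.8939]  K=[-0.2096]  nu=[-4.7589]  x^+=[-1.3324]  P^+=[0.0175]
step 2: x^-=[-1.3324]  P^-=[0.1675]  H_jac=[-2.6647]  S=[1.5797]  K=[-0.2826]  nu=[0.0548]  x^+=[-1.3479]  P^+=[0.0414]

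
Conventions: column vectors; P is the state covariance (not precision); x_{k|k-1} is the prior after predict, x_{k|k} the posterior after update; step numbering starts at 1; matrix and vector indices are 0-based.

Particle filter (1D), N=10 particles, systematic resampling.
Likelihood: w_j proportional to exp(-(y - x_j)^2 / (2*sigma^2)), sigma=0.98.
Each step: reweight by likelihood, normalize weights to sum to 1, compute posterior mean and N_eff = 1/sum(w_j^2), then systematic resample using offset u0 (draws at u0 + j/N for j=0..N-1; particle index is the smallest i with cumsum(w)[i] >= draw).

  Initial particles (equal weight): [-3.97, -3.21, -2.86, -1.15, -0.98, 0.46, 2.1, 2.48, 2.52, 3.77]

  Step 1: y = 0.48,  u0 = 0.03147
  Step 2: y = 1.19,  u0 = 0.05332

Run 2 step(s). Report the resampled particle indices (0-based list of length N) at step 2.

resampled_idx = [3, 3, 4, 5, 5, 6, 7, 7, 8, 9]

step 1: w=[0.0000, 0.0004, 0.0014, 0.1205, 0.1583, 0.4802, 0.1225, 0.0599, 0.0550, 0.0017]  mean=0.4726  Neff=3.4266  idx=[3, 4, 4, 5, 5, 5, 5, 5, 6, 7]
step 2: w=[0.0114, 0.0169, 0.0169, 0.1489, 0.1489, 0.1489, 0.1489, 0.1489, 0.1277, 0.0826]  mean=0.7693  Neff=7.4250  idx=[3, 3, 4, 5, 5, 6, 7, 7, 8, 9]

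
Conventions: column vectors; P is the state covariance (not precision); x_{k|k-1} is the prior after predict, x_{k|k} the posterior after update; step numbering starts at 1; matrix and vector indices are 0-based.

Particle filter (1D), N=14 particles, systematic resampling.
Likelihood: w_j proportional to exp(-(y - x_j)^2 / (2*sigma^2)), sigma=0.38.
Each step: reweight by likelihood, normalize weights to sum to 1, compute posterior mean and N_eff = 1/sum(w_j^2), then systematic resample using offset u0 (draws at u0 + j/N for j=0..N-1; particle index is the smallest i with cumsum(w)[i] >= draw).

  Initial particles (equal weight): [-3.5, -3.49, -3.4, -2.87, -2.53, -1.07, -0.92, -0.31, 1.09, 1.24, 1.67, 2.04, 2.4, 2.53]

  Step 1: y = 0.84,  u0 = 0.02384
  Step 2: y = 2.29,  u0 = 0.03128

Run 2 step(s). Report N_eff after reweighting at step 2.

step 1: w=[0.0000, 0.0000, 0.0000, 0.0000, 0.0000, 0.0000, 0.0000, 0.0069, 0.5407, 0.3858, 0.0618, 0.0046, 0.0001, 0.0000]  mean=1.1786  Neff=2.2466  idx=[8, 8, 8, 8, 8, 8, 8, 8, 9, 9, 9, 9, 9, 10]
step 2: w=[0.0159, 0.0159, 0.0159, 0.0159, 0.0159, 0.0159, 0.0159, 0.0159, 0.0513, 0.0513, 0.0513, 0.0513, 0.0513, 0.6162]  mean=1.4858  Neff=2.5325  idx=[1, 6, 8, 10, 11, 13, 13, 13, 13, 13, 13, 13, 13, 13]

N_eff = 2.5325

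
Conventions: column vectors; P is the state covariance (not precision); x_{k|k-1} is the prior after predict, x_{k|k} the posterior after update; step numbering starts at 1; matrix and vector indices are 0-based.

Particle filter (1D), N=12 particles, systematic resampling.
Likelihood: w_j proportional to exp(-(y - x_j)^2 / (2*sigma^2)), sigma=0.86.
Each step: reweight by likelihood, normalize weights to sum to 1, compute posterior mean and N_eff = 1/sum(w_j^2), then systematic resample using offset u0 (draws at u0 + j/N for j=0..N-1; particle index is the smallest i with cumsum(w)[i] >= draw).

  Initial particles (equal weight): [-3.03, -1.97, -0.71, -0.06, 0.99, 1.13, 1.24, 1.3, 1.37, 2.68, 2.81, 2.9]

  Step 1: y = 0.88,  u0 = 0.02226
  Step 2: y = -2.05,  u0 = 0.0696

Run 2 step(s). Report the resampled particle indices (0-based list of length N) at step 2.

step 1: w=[0.0000, 0.0007, 0.0324, 0.0983, 0.1773, 0.1713, 0.1637, 0.1586, 0.1519, 0.0200, 0.0144, 0.0113]  mean=1.0830  Neff=6.7903  idx=[2, 3, 4, 4, 5, 5, 6, 6, 7, 7, 8, 8]
step 2: w=[0.7923, 0.1834, 0.0052, 0.0052, 0.0029, 0.0029, 0.0018, 0.0018, 0.0014, 0.0014, 0.0010, 0.0010]  mean=-0.5463  Neff=1.5117  idx=[0, 0, 0, 0, 0, 0, 0, 0, 0, 1, 1, 4]

resampled_idx = [0, 0, 0, 0, 0, 0, 0, 0, 0, 1, 1, 4]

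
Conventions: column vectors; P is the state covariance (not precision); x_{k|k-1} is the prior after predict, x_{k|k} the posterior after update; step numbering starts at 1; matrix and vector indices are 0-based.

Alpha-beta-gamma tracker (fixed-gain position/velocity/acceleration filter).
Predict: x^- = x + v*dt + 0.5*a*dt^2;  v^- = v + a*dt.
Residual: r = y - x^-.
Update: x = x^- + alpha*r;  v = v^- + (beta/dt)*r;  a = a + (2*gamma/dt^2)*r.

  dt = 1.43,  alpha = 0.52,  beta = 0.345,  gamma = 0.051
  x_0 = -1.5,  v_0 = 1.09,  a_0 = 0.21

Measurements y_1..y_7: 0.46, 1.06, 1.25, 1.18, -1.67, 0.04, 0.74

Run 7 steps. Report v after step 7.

v_post = -0.7564

step 1: x_pred=0.2734  r=0.1866  x^+=0.3704  v^+=1.4353  a^+=0.2193
step 2: x_pred=2.6472  r=-1.5872  x^+=1.8218  v^+=1.3660  a^+=0.1401
step 3: x_pred=3.9185  r=-2.6685  x^+=2.5309  v^+=0.9226  a^+=0.0070
step 4: x_pred=3.8574  r=-2.6774  x^+=2.4652  v^+=0.2867  a^+=-0.1265
step 5: x_pred=2.7458  r=-4.4158  x^+=0.4496  v^+=-0.9596  a^+=-0.3468
step 6: x_pred=-1.2771  r=1.3171  x^+=-0.5922  v^+=-1.1377  a^+=-0.2811
step 7: x_pred=-2.5065  r=3.2465  x^+=-0.8183  v^+=-0.7564  a^+=-0.1191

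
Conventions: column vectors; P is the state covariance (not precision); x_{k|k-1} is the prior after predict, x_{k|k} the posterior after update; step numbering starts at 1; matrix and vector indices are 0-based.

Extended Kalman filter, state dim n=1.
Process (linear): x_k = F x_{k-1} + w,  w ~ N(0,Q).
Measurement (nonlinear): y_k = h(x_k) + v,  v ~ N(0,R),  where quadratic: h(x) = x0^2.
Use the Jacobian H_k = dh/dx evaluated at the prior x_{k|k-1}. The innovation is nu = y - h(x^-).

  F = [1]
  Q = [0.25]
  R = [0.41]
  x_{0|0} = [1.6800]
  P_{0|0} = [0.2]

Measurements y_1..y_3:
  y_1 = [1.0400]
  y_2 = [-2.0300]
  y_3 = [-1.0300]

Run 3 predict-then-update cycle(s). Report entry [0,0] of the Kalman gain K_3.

step 1: x^-=[1.6800]  P^-=[0.4500]  H_jac=[3.3600]  S=[5.4903]  K=[0.2754]  nu=[-1.7824]  x^+=[1.1891]  P^+=[0.0336]
step 2: x^-=[1.1891]  P^-=[0.2836]  H_jac=[2.3783]  S=[2.0141]  K=[0.3349]  nu=[-3.4440]  x^+=[0.0358]  P^+=[0.0577]
step 3: x^-=[0.0358]  P^-=[0.3077]  H_jac=[0.0716]  S=[0.4116]  K=[0.0535]  nu=[-1.0313]  x^+=[-0.0194]  P^+=[0.3066]

K[0,0] = 0.0535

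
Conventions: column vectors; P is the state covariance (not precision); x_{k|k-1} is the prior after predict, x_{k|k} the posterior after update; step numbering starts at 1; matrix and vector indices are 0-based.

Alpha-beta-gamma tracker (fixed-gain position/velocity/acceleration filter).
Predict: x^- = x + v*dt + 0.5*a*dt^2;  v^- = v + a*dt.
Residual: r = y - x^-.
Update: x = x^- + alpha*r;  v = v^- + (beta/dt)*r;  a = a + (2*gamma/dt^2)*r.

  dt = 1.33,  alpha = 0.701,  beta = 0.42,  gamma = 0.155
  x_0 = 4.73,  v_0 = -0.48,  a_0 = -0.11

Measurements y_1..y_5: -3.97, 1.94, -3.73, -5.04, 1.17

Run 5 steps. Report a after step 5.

a_post = 1.8333

step 1: x_pred=3.9943  r=-7.9643  x^+=-1.5887  v^+=-3.1413  a^+=-1.5057
step 2: x_pred=-7.0984  r=9.0384  x^+=-0.7625  v^+=-2.2898  a^+=0.0782
step 3: x_pred=-3.7387  r=0.0087  x^+=-3.7326  v^+=-2.1830  a^+=0.0798
step 4: x_pred=-6.5654  r=1.5254  x^+=-5.4961  v^+=-1.5952  a^+=0.3471
step 5: x_pred=-7.3107  r=8.4807  x^+=-1.3657  v^+=1.5446  a^+=1.8333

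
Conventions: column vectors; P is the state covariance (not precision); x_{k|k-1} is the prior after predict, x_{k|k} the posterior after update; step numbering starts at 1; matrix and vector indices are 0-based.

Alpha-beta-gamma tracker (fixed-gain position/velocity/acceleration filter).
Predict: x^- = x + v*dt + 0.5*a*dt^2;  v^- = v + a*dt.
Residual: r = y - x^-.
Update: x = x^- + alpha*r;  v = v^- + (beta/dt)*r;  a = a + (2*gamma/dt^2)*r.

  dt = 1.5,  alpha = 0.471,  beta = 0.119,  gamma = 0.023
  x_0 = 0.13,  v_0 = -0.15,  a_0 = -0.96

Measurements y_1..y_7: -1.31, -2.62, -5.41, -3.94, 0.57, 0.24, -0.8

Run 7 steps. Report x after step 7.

x_post = -7.0154

step 1: x_pred=-1.1750  r=-0.1350  x^+=-1.2386  v^+=-1.6007  a^+=-0.9628
step 2: x_pred=-4.7228  r=2.1028  x^+=-3.7324  v^+=-2.8780  a^+=-0.9198
step 3: x_pred=-9.0841  r=3.6741  x^+=-7.3536  v^+=-3.9662  a^+=-0.8447
step 4: x_pred=-14.2532  r=10.3132  x^+=-9.3957  v^+=-4.4150  a^+=-0.6338
step 5: x_pred=-16.7312  r=17.3012  x^+=-8.5823  v^+=-3.9932  a^+=-0.2801
step 6: x_pred=-14.8872  r=15.1272  x^+=-7.7623  v^+=-3.2132  a^+=0.0292
step 7: x_pred=-12.5493  r=11.7493  x^+=-7.0154  v^+=-2.2373  a^+=0.2694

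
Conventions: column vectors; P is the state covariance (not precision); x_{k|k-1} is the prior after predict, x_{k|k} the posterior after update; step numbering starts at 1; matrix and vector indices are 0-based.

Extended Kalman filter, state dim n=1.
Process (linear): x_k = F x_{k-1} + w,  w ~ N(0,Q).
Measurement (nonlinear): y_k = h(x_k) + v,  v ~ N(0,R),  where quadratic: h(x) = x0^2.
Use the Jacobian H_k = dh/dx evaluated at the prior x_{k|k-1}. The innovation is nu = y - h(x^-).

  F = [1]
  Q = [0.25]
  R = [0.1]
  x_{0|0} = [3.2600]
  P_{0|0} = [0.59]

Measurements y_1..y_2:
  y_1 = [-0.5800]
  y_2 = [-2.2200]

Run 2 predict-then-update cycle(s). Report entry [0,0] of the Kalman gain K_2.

K[0,0] = 0.3106

step 1: x^-=[3.2600]  P^-=[0.8400]  H_jac=[6.5200]  S=[35.8087]  K=[0.1529]  nu=[-11.2076]  x^+=[1.5458]  P^+=[0.0023]
step 2: x^-=[1.5458]  P^-=[0.2523]  H_jac=[3.0917]  S=[2.5121]  K=[0.3106]  nu=[-4.6096]  x^+=[0.1142]  P^+=[0.0100]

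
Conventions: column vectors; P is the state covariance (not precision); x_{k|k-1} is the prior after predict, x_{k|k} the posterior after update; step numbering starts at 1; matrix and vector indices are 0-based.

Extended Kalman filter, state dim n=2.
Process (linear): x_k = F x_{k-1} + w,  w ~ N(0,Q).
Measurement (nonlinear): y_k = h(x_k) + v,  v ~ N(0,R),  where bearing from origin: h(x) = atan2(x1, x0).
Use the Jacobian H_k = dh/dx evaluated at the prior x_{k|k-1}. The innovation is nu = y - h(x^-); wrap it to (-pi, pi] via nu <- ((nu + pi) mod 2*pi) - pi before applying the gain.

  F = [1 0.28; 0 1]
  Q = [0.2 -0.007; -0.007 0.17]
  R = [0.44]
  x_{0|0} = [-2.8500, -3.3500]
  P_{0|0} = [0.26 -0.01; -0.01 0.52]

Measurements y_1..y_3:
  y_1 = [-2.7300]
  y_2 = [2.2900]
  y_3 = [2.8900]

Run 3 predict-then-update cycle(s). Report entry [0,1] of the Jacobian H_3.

step 1: x^-=[-3.7880, -3.3500]  P^-=[0.4952 0.1286; 0.1286 0.6900]  H_jac=[0.1310 -0.1481]  S=[0.4586]  K=[0.0999; -0.1861]  nu=[-0.3125]  x^+=[-3.8192, -3.2918]  P^+=[0.4906 0.1371; 0.1371 0.6741]
step 2: x^-=[-4.7409, -3.2918]  P^-=[0.8202 0.3189; 0.3189 0.8441]  H_jac=[0.0988 -0.1423]  S=[0.4561]  K=[0.0782; -0.1943]  nu=[-1.4585]  x^+=[-4.8550, -3.0085]  P^+=[0.8174 0.3258; 0.3258 0.8269]
step 3: x^-=[-5.6974, -3.0085]  P^-=[1.2647 0.5503; 0.5503 0.9969]  H_jac=[0.0725 -0.1373]  S=[0.4545]  K=[0.0355; -0.2133]  nu=[-0.7374]  x^+=[-5.7235, -2.8512]  P^+=[1.2642 0.5538; 0.5538 0.9762]

H_jac[0,1] = -0.1373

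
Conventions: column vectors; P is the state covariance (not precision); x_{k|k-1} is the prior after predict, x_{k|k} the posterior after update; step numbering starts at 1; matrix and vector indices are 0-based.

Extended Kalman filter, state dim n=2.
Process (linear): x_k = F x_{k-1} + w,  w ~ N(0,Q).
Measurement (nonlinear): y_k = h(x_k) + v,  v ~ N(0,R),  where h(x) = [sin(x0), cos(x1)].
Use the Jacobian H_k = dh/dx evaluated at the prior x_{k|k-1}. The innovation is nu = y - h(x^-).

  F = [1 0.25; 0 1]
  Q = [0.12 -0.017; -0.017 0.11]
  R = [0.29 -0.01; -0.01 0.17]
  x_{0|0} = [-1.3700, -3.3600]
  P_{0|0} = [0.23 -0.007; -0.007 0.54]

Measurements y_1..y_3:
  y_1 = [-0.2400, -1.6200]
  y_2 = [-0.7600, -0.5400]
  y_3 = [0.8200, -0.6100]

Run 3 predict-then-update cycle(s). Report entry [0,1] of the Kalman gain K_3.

K[0,1] = 0.1193

step 1: x^-=[-2.2100, -3.3600]  P^-=[0.3802 0.1110; 0.1110 0.6500]  H_jac=[-0.5966 0.0000; 0.0000 -0.2167]  S=[0.4253 0.0043; 0.0043 0.2005]  K=[-0.5322 -0.1084; -0.1485 -0.6992]  nu=[0.5626, -0.6438]  x^+=[-2.4396, -2.9935]  P^+=[0.2569 0.0605; 0.0605 0.5417]
step 2: x^-=[-3.1880, -2.9935]  P^-=[0.4410 0.1789; 0.1789 0.6517]  H_jac=[-0.9989 0.0000; 0.0000 0.1476]  S=[0.7301 -0.0364; -0.0364 0.1842]  K=[-0.6022 0.0244; -0.2210 0.4785]  nu=[-0.8064, 0.4491]  x^+=[-2.6914, -2.6004]  P^+=[0.1751 0.0689; 0.0689 0.5662]
step 3: x^-=[-3.3415, -2.6004]  P^-=[0.3649 0.1935; 0.1935 0.6762]  H_jac=[-0.9801 0.0000; 0.0000 0.5151]  S=[0.6405 -0.1077; -0.1077 0.3494]  K=[-0.5383 0.1193; -0.1355 0.9551]  nu=[0.6214, 0.2471]  x^+=[-3.6465, -2.4486]  P^+=[0.1605 0.0498; 0.0498 0.3178]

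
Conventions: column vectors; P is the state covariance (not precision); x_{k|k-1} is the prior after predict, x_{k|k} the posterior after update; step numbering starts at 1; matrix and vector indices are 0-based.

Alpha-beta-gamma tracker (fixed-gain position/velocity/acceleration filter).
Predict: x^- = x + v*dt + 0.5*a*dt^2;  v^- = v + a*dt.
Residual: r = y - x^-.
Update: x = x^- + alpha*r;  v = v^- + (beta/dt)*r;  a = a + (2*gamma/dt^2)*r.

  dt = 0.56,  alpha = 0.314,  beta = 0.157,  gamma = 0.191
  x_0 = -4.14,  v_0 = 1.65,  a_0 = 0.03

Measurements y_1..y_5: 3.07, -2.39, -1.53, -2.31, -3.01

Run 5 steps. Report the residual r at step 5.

step 1: x_pred=-3.2113  r=6.2813  x^+=-1.2390  v^+=3.4278  a^+=7.6813
step 2: x_pred=1.8850  r=-4.2750  x^+=0.5427  v^+=6.5308  a^+=2.4739
step 3: x_pred=4.5878  r=-6.1178  x^+=2.6668  v^+=6.2010  a^+=-4.9783
step 4: x_pred=5.3588  r=-7.6688  x^+=2.9508  v^+=1.2631  a^+=-14.3198
step 5: x_pred=1.4128  r=-4.4228  x^+=0.0240  v^+=-7.9959  a^+=-19.7072

resid = -4.4228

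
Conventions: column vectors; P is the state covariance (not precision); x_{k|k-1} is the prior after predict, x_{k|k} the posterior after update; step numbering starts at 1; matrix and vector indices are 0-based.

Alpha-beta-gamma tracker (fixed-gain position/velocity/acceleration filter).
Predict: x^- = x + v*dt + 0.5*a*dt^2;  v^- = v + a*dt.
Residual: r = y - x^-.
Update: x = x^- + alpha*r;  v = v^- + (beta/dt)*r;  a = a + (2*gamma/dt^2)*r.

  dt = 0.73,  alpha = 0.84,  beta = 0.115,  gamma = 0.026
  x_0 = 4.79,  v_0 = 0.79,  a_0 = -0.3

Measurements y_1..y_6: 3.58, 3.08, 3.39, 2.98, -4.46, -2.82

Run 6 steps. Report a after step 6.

a_post = -0.8947

step 1: x_pred=5.2868  r=-1.7068  x^+=3.8531  v^+=0.3021  a^+=-0.4665
step 2: x_pred=3.9493  r=-0.8693  x^+=3.2191  v^+=-0.1754  a^+=-0.5514
step 3: x_pred=2.9441  r=0.4459  x^+=3.3187  v^+=-0.5077  a^+=-0.5079
step 4: x_pred=2.8127  r=0.1673  x^+=2.9532  v^+=-0.8521  a^+=-0.4915
step 5: x_pred=2.2003  r=-6.6603  x^+=-3.3944  v^+=-2.2601  a^+=-1.1414
step 6: x_pred=-5.3484  r=2.5284  x^+=-3.2245  v^+=-2.6951  a^+=-0.8947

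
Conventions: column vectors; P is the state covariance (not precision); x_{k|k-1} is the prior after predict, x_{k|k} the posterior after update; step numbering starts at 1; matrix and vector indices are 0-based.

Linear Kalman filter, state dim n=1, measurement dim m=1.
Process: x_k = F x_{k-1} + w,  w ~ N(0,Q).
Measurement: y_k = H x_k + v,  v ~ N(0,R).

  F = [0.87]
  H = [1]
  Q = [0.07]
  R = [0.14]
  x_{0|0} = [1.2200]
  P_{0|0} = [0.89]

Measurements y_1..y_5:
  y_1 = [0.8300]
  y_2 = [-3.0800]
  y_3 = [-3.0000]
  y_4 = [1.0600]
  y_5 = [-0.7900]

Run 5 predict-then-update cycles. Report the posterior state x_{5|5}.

step 1: x^-=[1.0614]  P^-=[0.7436]  S=[0.8836]  K=[0.8416]  nu=[-0.2314]  x^+=[0.8667]  P^+=[0.1178]
step 2: x^-=[0.7540]  P^-=[0.1592]  S=[0.2992]  K=[0.5320]  nu=[-3.8340]  x^+=[-1.2859]  P^+=[0.0745]
step 3: x^-=[-1.1187]  P^-=[0.1264]  S=[0.2664]  K=[0.4744]  nu=[-1.8813]  x^+=[-2.0113]  P^+=[0.0664]
step 4: x^-=[-1.7498]  P^-=[0.1203]  S=[0.2603]  K=[0.4621]  nu=[2.8098]  x^+=[-0.4514]  P^+=[0.0647]
step 5: x^-=[-0.3927]  P^-=[0.1190]  S=[0.2590]  K=[0.4594]  nu=[-0.3973]  x^+=[-0.5752]  P^+=[0.0643]

x_post = [-0.5752]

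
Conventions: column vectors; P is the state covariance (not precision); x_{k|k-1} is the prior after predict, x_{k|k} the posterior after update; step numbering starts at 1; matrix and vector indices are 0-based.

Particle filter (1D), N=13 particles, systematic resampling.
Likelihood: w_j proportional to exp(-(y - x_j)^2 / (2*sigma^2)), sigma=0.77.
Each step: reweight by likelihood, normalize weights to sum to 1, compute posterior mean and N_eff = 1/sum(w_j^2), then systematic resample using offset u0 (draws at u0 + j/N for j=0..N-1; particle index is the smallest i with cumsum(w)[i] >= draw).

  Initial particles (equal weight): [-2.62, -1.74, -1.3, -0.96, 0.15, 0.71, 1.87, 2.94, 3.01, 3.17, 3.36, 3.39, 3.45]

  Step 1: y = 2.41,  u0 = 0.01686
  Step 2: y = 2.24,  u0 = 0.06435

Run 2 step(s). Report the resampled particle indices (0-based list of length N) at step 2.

resampled_idx = [1, 1, 2, 3, 3, 4, 5, 6, 7, 8, 9, 11, 12]

step 1: w=[0.0000, 0.0000, 0.0000, 0.0000, 0.0031, 0.0201, 0.1803, 0.1819, 0.1701, 0.1416, 0.1077, 0.1026, 0.0926]  mean=2.8765  Neff=6.8643  idx=[5, 6, 6, 7, 7, 8, 8, 8, 9, 10, 10, 11, 12]
step 2: w=[0.0202, 0.1299, 0.1299, 0.0964, 0.0964, 0.0884, 0.0884, 0.0884, 0.0703, 0.0506, 0.0506, 0.0478, 0.0424]  mean=2.7373  Neff=11.0651  idx=[1, 1, 2, 3, 3, 4, 5, 6, 7, 8, 9, 11, 12]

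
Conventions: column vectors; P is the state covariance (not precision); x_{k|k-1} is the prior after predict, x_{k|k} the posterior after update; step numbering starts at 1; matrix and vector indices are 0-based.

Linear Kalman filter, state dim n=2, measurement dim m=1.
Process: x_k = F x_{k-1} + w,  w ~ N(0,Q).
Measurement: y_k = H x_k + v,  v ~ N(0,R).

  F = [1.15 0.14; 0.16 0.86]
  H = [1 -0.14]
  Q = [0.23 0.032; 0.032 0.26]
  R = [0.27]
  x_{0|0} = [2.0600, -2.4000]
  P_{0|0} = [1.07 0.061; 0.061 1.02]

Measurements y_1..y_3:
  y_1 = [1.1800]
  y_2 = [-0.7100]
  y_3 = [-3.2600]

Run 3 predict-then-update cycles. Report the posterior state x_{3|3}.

x_post = [-2.6849, -2.7012]

step 1: x^-=[2.0330, -1.7344]  P^-=[1.6847 0.4134; 0.4134 1.0586]  S=[1.8597]  K=[0.8748; 0.1426]  nu=[-1.0958]  x^+=[1.0744, -1.8907]  P^+=[0.2616 0.1814; 0.1814 1.0208]
step 2: x^-=[0.9709, -1.4541]  P^-=[0.6544 0.3865; 0.3865 1.0716]  S=[0.8372]  K=[0.7170; 0.2825]  nu=[-1.8844]  x^+=[-0.3803, -1.9864]  P^+=[0.2240 0.2169; 0.2169 1.0048]
step 3: x^-=[-0.7155, -1.7691]  P^-=[0.6157 0.4136; 0.4136 1.0686]  S=[0.7909]  K=[0.7053; 0.3338]  nu=[-2.7922]  x^+=[-2.6849, -2.7012]  P^+=[0.2223 0.2274; 0.2274 0.9804]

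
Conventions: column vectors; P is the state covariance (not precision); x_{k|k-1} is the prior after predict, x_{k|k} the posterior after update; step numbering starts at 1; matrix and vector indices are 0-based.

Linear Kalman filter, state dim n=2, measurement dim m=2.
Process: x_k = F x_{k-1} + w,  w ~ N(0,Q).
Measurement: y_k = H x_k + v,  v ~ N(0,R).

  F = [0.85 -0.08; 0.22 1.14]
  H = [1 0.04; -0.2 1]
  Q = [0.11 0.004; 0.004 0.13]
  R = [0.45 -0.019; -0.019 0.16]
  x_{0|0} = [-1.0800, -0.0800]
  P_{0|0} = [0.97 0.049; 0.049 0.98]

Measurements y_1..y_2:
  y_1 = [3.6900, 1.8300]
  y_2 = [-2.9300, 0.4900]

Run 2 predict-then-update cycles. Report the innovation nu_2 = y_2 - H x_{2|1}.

innov = [-4.5805, -2.0499]

step 1: x^-=[-0.9116, -0.3288]  P^-=[0.8104 0.1426; 0.1426 1.4751]  S=[1.2742 0.0194; 0.0194 1.6105]  K=[0.6408 -0.0198; 0.1446 0.8965]  nu=[4.6148, 1.9765]  x^+=[2.0064, 2.1103]  P^+=[0.2871 0.0421; 0.0421 0.1491]
step 2: x^-=[1.5366, 2.8472]  P^-=[0.3126 0.0841; 0.0841 0.3588]  S=[0.7699 0.0163; 0.0163 0.4976]  K=[0.4098 0.0300; 0.1134 0.6834]  nu=[-4.5805, -2.0499]  x^+=[-0.4018, 0.9266]  P^+=[0.1825 0.0335; 0.0335 0.1139]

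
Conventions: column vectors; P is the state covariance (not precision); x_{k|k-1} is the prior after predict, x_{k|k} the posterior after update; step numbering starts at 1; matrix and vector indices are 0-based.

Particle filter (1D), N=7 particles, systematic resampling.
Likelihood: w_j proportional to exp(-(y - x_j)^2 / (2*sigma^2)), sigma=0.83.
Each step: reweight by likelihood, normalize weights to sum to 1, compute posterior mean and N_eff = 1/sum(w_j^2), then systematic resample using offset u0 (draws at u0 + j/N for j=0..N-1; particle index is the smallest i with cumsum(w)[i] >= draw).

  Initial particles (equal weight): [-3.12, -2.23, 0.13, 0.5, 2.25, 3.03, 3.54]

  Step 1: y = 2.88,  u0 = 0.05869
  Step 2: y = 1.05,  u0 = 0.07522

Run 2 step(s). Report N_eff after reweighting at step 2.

N_eff = 3.1423

step 1: w=[0.0000, 0.0000, 0.0017, 0.0066, 0.3019, 0.3962, 0.2936]  mean=2.9227  Neff=2.9905  idx=[4, 4, 5, 5, 5, 6, 6]
step 2: w=[0.3908, 0.3908, 0.0646, 0.0646, 0.0646, 0.0123, 0.0123]  mean=2.4330  Neff=3.1423  idx=[0, 0, 0, 1, 1, 2, 4]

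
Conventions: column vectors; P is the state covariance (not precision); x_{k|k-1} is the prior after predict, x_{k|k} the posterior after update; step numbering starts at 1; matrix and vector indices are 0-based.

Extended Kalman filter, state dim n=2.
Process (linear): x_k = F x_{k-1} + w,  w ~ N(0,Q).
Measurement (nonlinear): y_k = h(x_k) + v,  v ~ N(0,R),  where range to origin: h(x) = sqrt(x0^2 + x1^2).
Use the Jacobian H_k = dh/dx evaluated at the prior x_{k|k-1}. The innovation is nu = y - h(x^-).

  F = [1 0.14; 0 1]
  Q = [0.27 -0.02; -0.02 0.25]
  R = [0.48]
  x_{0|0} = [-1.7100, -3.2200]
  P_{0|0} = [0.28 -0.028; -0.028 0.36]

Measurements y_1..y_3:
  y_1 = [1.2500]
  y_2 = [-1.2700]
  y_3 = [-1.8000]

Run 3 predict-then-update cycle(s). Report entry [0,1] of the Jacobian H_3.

step 1: x^-=[-2.1608, -3.2200]  P^-=[0.5492 0.0024; 0.0024 0.6100]  H_jac=[-0.5572 -0.8304]  S=[1.0733]  K=[-0.2870; -0.4732]  nu=[-2.6278]  x^+=[-1.4067, -1.9766]  P^+=[0.4608 -0.1433; -0.1433 0.3697]
step 2: x^-=[-1.6834, -1.9766]  P^-=[0.6979 -0.1116; -0.1116 0.6197]  H_jac=[-0.6484 -0.7613]  S=[1.0224]  K=[-0.3595; -0.3907]  nu=[-3.8663]  x^+=[-0.2934, -0.4661]  P^+=[0.5658 -0.2552; -0.2552 0.4636]
step 3: x^-=[-0.3587, -0.4661]  P^-=[0.7734 -0.2103; -0.2103 0.7136]  H_jac=[-0.6098 -0.7925]  S=[1.0126]  K=[-0.3012; -0.4319]  nu=[-2.3882]  x^+=[0.3607, 0.5653]  P^+=[0.6815 -0.3420; -0.3420 0.5248]

H_jac[0,1] = -0.7925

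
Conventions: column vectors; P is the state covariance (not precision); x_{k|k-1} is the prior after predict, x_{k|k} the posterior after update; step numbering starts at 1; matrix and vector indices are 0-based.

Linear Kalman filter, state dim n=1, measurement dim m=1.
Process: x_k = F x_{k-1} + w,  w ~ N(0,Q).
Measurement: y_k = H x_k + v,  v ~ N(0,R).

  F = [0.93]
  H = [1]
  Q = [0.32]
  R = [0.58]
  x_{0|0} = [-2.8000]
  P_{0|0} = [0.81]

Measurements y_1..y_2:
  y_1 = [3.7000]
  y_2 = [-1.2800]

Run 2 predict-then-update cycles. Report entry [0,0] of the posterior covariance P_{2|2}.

step 1: x^-=[-2.6040]  P^-=[1.0206]  S=[1.6006]  K=[0.6376]  nu=[6.3040]  x^+=[1.4156]  P^+=[0.3698]
step 2: x^-=[1.3165]  P^-=[0.6399]  S=[1.2199]  K=[0.5245]  nu=[-2.5965]  x^+=[-0.0454]  P^+=[0.3042]

P_post[0,0] = 0.3042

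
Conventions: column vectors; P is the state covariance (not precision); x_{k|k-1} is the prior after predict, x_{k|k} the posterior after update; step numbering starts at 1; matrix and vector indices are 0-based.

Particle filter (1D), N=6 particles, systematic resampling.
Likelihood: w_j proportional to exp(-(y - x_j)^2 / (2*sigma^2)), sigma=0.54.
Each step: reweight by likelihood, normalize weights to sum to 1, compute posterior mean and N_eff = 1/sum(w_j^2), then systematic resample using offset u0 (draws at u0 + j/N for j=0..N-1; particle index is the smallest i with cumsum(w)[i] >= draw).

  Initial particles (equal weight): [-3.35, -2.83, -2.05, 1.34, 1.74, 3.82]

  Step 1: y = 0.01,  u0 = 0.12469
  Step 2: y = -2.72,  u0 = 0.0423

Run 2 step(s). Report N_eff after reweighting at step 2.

N_eff = 5.0058

step 1: w=[0.0000, 0.0000, 0.0126, 0.8795, 0.1078, 0.0000]  mean=1.3402  Neff=1.2733  idx=[3, 3, 3, 3, 3, 4]
step 2: w=[0.1999, 0.1999, 0.1999, 0.1999, 0.1999, 0.0006]  mean=1.3402  Neff=5.0058  idx=[0, 1, 1, 2, 3, 4]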